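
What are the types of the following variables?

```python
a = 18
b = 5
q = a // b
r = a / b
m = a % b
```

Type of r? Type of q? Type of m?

/ returns float; // returns int; % of ints returns int

float, int, int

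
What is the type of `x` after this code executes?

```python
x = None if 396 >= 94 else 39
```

396 >= 94 is True, so the if branch is taken

NoneType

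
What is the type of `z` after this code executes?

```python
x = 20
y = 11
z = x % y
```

int % int = int

int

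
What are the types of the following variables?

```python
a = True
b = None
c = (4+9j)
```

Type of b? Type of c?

b is assigned None, whose type is NoneType; c is assigned (4+9j), an int plus an imaginary literal (j suffix), which evaluates to complex

NoneType, complex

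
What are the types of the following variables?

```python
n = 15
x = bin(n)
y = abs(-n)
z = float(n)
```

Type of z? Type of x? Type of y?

float() returns float; bin() returns str; abs() of int returns int

float, str, int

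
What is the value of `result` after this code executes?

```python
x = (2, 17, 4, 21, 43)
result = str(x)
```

x = (2, 17, 4, 21, 43); result = '(2, 17, 4, 21, 43)'

'(2, 17, 4, 21, 43)'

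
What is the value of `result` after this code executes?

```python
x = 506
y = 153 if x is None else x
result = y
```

x = 506; y = 506; result = 506

506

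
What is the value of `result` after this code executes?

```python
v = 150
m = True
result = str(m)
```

v = 150; m = True; result = 'True'

'True'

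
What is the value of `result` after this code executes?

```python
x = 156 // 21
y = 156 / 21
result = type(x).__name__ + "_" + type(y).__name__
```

x is int; y is float; result = 'int_float'

'int_float'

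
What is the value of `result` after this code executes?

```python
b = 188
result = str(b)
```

b = 188; result = '188'

'188'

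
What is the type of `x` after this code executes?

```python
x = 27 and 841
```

'and' with truthy values returns last operand (int)

int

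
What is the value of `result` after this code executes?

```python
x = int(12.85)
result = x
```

x = 12; result = 12

12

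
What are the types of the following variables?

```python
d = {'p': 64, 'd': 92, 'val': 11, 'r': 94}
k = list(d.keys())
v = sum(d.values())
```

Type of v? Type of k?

sum of ints is int; list() converts to list

int, list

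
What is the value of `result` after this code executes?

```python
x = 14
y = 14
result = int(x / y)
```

x = 14; y = 14; result = 1

1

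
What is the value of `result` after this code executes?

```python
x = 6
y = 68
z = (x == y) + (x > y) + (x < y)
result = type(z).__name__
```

x is int; y is int; z is int; result = 'int'

'int'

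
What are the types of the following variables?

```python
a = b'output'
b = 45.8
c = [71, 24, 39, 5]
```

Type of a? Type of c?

a is assigned a bytes literal (b'...' prefix); c is assigned a list literal (square brackets)

bytes, list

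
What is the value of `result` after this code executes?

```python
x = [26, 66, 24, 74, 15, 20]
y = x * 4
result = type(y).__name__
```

x is list; y is list; result = 'list'

'list'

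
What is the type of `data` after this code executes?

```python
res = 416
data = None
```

None has type NoneType

NoneType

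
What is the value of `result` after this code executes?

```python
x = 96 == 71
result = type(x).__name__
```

x is bool; result = 'bool'

'bool'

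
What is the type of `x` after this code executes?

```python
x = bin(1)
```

bin() returns str representation

str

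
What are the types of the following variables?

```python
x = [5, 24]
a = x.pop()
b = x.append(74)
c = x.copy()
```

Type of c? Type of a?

copy() returns list; pop() returns element

list, int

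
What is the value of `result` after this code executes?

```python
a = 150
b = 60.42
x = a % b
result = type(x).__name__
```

a is int; b is float; x is float; result = 'float'

'float'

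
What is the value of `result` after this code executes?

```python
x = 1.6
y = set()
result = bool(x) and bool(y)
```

x = 1.6; y = set(); result = False

False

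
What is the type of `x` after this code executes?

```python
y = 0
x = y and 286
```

'and' returns first falsy value (0 is int)

int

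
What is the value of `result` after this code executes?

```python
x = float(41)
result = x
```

x = 41.0; result = 41.0

41.0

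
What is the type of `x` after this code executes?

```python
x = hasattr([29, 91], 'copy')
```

hasattr() returns bool

bool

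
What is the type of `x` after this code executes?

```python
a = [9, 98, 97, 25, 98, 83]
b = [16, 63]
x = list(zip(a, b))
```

list(zip()) returns a list of tuples

list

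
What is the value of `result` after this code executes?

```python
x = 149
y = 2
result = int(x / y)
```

x = 149; y = 2; result = 74

74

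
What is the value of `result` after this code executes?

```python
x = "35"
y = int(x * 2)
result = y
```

x = '35'; y = 3535; result = 3535

3535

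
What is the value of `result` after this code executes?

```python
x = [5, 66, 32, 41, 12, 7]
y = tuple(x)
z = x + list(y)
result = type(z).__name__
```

x is list; y is tuple; z is list; result = 'list'

'list'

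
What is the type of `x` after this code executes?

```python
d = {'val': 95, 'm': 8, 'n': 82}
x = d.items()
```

dict.items() returns dict_items view

dict_items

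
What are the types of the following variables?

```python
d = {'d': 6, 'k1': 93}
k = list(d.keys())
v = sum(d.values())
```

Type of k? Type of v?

list() converts to list; sum of ints is int

list, int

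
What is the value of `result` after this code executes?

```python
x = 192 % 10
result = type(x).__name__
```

x is int; result = 'int'

'int'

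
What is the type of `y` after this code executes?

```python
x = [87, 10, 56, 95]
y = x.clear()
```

list.clear() returns None

NoneType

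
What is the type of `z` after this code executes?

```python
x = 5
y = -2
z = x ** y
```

int ** negative = float

float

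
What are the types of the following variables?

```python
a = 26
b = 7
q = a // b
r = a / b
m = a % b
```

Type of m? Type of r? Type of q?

% of ints returns int; / returns float; // returns int

int, float, int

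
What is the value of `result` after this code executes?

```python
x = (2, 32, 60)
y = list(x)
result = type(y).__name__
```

x is tuple; y is list; result = 'list'

'list'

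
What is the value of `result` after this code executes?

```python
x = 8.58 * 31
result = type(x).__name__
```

x is float; result = 'float'

'float'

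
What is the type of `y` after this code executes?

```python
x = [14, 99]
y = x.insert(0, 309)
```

list.insert() returns None

NoneType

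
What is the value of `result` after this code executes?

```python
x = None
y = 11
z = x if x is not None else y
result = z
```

x = None; y = 11; z = 11; result = 11

11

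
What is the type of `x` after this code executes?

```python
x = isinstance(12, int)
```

isinstance() returns bool

bool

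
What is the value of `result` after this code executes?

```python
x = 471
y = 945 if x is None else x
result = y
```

x = 471; y = 471; result = 471

471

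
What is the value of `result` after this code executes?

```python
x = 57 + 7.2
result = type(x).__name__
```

x is float; result = 'float'

'float'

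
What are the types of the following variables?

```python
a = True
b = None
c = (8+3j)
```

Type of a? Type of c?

a is assigned the constant True, which has type bool; c is assigned (8+3j), an int plus an imaginary literal (j suffix), which evaluates to complex

bool, complex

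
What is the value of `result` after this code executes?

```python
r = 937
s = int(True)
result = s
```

r = 937; s = 1; result = 1

1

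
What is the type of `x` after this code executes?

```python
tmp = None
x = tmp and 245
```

'and' returns first falsy value (None)

NoneType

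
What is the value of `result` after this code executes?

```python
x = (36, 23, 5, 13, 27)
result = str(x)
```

x = (36, 23, 5, 13, 27); result = '(36, 23, 5, 13, 27)'

'(36, 23, 5, 13, 27)'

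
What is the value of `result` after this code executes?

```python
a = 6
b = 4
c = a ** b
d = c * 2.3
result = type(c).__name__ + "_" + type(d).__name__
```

a is int; b is int; c is int; d is float; result = 'int_float'

'int_float'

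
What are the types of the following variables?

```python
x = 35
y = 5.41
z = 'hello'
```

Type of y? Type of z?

y is assigned a number with a decimal point, so it is a float; z is assigned a quoted string literal, so it is a str

float, str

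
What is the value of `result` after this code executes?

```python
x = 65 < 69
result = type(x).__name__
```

x is bool; result = 'bool'

'bool'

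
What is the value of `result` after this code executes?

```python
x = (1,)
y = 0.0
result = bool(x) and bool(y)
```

x = (1,); y = 0.0; result = False

False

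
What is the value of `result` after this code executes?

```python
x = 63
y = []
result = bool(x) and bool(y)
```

x = 63; y = []; result = False

False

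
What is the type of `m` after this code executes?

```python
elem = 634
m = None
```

None has type NoneType

NoneType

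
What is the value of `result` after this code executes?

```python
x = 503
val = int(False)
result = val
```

x = 503; val = 0; result = 0

0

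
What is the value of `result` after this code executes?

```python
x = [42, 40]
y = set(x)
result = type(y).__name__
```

x is list; y is set; result = 'set'

'set'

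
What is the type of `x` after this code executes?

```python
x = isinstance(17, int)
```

isinstance() returns bool

bool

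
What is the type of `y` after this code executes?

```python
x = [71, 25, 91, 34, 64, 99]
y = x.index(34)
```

list.index() returns int

int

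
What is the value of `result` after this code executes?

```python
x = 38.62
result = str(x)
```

x = 38.62; result = '38.62'

'38.62'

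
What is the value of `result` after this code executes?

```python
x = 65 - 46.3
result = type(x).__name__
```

x is float; result = 'float'

'float'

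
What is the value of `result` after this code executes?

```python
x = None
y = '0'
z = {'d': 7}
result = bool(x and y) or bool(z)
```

x = None; y = '0'; z = {'d': 7}; result = True

True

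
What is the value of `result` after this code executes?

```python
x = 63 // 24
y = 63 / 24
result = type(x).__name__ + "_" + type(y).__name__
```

x is int; y is float; result = 'int_float'

'int_float'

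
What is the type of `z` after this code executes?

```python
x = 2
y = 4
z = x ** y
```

positive int ** positive int = int

int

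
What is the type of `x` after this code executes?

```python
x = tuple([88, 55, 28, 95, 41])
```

tuple() constructor returns tuple

tuple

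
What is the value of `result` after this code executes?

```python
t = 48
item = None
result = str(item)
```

t = 48; item = None; result = 'None'

'None'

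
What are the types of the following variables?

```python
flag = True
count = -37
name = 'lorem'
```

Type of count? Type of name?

count is assigned a bare integer (no decimal point), so it is an int; name is assigned a quoted string literal, so it is a str

int, str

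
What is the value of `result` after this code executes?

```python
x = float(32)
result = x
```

x = 32.0; result = 32.0

32.0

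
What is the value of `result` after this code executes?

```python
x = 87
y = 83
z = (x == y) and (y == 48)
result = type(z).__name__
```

x is int; y is int; z is bool; result = 'bool'

'bool'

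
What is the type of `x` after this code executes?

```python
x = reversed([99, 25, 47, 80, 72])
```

reversed() on a list returns list_reverseiterator

list_reverseiterator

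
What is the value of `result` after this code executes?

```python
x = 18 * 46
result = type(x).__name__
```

x is int; result = 'int'

'int'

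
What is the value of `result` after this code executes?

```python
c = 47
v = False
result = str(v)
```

c = 47; v = False; result = 'False'

'False'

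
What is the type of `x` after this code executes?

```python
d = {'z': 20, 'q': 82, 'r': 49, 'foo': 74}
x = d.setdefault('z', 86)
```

dict.setdefault() returns the (existing or default) value

int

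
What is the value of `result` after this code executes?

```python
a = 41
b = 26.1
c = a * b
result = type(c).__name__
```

a is int; b is float; c is float; result = 'float'

'float'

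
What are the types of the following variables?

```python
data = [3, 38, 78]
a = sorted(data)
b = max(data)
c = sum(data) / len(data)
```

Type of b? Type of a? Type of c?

max of ints returns int; sorted() returns list; int / int = float

int, list, float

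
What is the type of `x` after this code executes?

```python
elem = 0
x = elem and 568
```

'and' returns first falsy value (0 is int)

int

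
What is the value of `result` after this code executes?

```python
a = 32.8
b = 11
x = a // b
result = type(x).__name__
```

a is float; b is int; x is float; result = 'float'

'float'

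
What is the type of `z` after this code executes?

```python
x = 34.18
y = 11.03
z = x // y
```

float // float = float

float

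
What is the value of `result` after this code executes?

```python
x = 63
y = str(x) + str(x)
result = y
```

x = 63; y = '6363'; result = '6363'

'6363'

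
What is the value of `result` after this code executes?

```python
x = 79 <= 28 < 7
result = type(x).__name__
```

x is bool; result = 'bool'

'bool'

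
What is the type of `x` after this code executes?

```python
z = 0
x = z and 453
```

'and' returns first falsy value (0 is int)

int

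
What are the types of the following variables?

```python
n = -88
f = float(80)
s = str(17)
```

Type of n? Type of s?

n is assigned a bare integer (no decimal point), so it is an int; s is assigned the result of calling str(), which returns a str

int, str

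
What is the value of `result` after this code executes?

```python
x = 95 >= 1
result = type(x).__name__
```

x is bool; result = 'bool'

'bool'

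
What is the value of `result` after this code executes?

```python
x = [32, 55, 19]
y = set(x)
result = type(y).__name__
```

x is list; y is set; result = 'set'

'set'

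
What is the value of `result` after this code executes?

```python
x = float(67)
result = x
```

x = 67.0; result = 67.0

67.0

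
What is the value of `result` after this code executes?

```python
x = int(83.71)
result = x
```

x = 83; result = 83

83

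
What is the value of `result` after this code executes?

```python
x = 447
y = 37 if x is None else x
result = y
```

x = 447; y = 447; result = 447

447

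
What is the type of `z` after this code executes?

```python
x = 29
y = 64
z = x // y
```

int // int = int

int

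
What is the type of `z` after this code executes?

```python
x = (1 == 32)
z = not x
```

'not' returns bool

bool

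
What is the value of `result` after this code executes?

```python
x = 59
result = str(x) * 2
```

x = 59; result = '5959'

'5959'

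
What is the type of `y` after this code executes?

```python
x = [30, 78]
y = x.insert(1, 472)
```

list.insert() returns None

NoneType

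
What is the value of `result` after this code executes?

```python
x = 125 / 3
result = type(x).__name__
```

x is float; result = 'float'

'float'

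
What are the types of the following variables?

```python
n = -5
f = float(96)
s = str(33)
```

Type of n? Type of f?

n is assigned a bare integer (no decimal point), so it is an int; f is assigned the result of calling float(), which returns a float

int, float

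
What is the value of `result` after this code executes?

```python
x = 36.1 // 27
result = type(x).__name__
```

x is float; result = 'float'

'float'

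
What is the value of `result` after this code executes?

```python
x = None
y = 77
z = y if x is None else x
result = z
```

x = None; y = 77; z = 77; result = 77

77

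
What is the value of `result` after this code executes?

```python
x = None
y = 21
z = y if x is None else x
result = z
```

x = None; y = 21; z = 21; result = 21

21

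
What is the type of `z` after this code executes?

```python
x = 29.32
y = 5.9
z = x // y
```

float // float = float

float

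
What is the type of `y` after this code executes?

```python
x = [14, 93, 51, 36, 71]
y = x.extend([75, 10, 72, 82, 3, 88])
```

list.extend() returns None

NoneType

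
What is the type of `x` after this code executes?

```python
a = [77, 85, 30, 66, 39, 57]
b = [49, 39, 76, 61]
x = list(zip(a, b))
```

list(zip()) returns a list of tuples

list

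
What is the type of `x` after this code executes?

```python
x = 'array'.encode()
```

str.encode() returns bytes

bytes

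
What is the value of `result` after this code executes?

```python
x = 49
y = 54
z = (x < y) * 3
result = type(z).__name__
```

x is int; y is int; z is int; result = 'int'

'int'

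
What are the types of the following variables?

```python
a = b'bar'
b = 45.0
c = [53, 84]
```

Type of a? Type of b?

a is assigned a bytes literal (b'...' prefix); b is assigned a number with a decimal point, so it is a float

bytes, float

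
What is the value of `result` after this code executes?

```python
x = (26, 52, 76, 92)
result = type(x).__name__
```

x is tuple; result = 'tuple'

'tuple'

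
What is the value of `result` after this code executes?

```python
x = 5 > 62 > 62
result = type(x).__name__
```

x is bool; result = 'bool'

'bool'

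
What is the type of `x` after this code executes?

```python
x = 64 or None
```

'or' returns first truthy value

int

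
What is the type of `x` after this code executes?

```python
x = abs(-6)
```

abs() of int returns int

int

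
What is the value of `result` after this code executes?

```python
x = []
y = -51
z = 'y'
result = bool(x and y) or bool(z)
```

x = []; y = -51; z = 'y'; result = True

True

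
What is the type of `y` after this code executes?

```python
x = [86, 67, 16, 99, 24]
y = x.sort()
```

list.sort() returns None (mutates in place)

NoneType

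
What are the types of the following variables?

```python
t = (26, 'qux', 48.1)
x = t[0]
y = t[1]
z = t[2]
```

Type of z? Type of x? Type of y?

tuple[2] is float; tuple[0] is int; tuple[1] is str

float, int, str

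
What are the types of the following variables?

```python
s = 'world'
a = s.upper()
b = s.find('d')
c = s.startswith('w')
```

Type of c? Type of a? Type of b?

startswith() returns bool; upper() returns str; find() returns int

bool, str, int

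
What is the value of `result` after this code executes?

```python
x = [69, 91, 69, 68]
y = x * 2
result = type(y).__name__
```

x is list; y is list; result = 'list'

'list'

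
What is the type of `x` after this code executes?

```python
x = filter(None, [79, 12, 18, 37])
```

filter() returns a filter object

filter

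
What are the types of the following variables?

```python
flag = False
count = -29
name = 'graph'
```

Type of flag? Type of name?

flag is assigned the constant False, which has type bool; name is assigned a quoted string literal, so it is a str

bool, str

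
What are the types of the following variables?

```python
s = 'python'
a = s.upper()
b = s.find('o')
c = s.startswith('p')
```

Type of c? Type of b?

startswith() returns bool; find() returns int

bool, int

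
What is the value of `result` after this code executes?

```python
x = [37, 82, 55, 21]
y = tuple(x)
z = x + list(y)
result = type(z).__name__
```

x is list; y is tuple; z is list; result = 'list'

'list'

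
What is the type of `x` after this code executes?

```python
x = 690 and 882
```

'and' with truthy values returns last operand (int)

int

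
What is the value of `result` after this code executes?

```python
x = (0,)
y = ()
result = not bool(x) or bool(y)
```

x = (0,); y = (); result = False

False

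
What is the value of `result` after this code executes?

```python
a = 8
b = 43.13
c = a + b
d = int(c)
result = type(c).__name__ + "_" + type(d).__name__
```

a is int; b is float; c is float; d is int; result = 'float_int'

'float_int'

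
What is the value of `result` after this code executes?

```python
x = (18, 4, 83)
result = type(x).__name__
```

x is tuple; result = 'tuple'

'tuple'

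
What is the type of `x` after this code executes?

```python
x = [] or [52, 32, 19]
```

'or' returns first truthy value (list)

list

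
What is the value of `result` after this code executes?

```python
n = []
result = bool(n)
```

n = []; result = False

False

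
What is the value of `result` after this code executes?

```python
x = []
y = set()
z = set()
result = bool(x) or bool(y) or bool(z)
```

x = []; y = set(); z = set(); result = False

False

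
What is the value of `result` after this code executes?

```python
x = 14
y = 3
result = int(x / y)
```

x = 14; y = 3; result = 4

4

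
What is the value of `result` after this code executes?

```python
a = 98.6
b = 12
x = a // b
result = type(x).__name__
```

a is float; b is int; x is float; result = 'float'

'float'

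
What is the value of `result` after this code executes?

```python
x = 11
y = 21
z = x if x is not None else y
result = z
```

x = 11; y = 21; z = 11; result = 11

11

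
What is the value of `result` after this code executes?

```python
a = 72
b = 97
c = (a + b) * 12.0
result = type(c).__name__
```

a is int; b is int; c is float; result = 'float'

'float'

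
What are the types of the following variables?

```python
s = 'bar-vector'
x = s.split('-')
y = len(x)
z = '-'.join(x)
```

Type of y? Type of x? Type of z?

len() returns int; str.split() returns list; str.join() returns str

int, list, str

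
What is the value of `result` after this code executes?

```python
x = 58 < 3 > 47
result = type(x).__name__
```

x is bool; result = 'bool'

'bool'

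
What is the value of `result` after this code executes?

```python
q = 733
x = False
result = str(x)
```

q = 733; x = False; result = 'False'

'False'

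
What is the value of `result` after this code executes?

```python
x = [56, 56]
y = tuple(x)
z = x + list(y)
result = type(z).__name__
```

x is list; y is tuple; z is list; result = 'list'

'list'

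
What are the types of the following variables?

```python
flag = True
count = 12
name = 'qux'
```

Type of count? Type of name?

count is assigned a bare integer (no decimal point), so it is an int; name is assigned a quoted string literal, so it is a str

int, str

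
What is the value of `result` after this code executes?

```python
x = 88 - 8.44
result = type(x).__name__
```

x is float; result = 'float'

'float'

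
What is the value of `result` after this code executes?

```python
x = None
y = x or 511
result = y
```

x = None; y = 511; result = 511

511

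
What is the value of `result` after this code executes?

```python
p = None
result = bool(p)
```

p = None; result = False

False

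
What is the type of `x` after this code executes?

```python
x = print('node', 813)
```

print() returns None

NoneType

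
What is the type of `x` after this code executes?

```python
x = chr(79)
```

chr() returns str (single char)

str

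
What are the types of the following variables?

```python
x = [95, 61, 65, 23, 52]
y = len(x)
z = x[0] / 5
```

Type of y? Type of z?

len() returns int; int / int = float

int, float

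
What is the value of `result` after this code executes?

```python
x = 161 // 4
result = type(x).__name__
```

x is int; result = 'int'

'int'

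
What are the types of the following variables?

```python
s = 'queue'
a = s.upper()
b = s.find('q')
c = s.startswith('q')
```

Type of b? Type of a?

find() returns int; upper() returns str

int, str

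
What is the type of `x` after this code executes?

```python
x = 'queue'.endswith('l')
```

str.endswith() returns bool

bool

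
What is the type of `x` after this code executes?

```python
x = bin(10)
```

bin() returns str representation

str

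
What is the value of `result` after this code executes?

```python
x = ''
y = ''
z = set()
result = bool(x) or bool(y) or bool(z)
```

x = ''; y = ''; z = set(); result = False

False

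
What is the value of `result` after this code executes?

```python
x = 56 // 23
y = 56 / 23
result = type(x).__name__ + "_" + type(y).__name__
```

x is int; y is float; result = 'int_float'

'int_float'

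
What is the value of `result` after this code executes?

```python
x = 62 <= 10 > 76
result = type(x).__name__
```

x is bool; result = 'bool'

'bool'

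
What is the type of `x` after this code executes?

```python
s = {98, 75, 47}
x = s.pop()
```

Popping from set[int] returns int

int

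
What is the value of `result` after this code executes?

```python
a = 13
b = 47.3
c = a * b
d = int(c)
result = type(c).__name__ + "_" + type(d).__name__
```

a is int; b is float; c is float; d is int; result = 'float_int'

'float_int'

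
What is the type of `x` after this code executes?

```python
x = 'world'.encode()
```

str.encode() returns bytes

bytes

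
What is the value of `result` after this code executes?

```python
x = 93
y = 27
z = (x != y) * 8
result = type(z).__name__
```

x is int; y is int; z is int; result = 'int'

'int'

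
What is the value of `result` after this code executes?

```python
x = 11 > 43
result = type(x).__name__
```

x is bool; result = 'bool'

'bool'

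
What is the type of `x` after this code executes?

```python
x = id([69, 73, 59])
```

id() returns int

int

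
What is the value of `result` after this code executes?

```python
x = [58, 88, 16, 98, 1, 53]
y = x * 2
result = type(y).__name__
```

x is list; y is list; result = 'list'

'list'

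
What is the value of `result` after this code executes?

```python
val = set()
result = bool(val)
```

val = set(); result = False

False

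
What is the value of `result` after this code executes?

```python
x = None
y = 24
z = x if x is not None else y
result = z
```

x = None; y = 24; z = 24; result = 24

24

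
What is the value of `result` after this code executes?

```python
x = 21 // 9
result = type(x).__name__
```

x is int; result = 'int'

'int'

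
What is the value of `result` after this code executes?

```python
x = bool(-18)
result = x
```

x = True; result = True

True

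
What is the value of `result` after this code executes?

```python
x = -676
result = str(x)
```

x = -676; result = '-676'

'-676'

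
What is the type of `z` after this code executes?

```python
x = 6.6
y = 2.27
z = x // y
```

float // float = float

float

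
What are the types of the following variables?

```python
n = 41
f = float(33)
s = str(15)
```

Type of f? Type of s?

f is assigned the result of calling float(), which returns a float; s is assigned the result of calling str(), which returns a str

float, str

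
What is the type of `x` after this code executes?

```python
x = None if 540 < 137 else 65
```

540 < 137 is False, so the else branch is taken

int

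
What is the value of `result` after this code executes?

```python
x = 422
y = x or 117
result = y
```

x = 422; y = 422; result = 422

422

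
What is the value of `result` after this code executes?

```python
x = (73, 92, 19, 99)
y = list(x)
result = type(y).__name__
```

x is tuple; y is list; result = 'list'

'list'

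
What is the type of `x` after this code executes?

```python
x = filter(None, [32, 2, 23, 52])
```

filter() returns a filter object

filter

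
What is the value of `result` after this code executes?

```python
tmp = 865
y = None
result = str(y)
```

tmp = 865; y = None; result = 'None'

'None'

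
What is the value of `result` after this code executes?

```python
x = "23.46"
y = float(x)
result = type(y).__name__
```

x is str; y is float; result = 'float'

'float'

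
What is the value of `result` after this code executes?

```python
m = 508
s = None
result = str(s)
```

m = 508; s = None; result = 'None'

'None'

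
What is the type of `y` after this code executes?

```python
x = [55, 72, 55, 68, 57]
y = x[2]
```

Indexing list[int] returns int

int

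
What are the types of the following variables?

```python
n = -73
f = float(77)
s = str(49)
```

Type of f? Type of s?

f is assigned the result of calling float(), which returns a float; s is assigned the result of calling str(), which returns a str

float, str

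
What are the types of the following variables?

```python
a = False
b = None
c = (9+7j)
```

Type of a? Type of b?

a is assigned the constant False, which has type bool; b is assigned None, whose type is NoneType

bool, NoneType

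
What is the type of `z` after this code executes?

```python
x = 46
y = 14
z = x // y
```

int // int = int

int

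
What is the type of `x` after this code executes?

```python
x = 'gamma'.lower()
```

str.lower() returns str

str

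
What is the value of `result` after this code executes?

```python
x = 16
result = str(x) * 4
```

x = 16; result = '16161616'

'16161616'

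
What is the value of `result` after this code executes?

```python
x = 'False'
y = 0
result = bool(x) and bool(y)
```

x = 'False'; y = 0; result = False

False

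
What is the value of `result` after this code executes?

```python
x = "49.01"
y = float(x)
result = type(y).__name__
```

x is str; y is float; result = 'float'

'float'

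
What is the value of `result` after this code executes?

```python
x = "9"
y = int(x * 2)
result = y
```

x = '9'; y = 99; result = 99

99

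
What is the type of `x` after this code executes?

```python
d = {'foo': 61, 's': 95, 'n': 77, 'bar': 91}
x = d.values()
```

.values() returns dict_values view

dict_values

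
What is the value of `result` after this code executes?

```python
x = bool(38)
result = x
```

x = True; result = True

True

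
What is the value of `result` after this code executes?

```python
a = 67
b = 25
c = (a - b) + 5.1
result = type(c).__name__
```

a is int; b is int; c is float; result = 'float'

'float'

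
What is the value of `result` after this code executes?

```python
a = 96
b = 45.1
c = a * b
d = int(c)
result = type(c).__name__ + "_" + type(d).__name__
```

a is int; b is float; c is float; d is int; result = 'float_int'

'float_int'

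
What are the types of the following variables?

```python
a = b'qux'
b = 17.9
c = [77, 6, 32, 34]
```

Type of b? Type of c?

b is assigned a number with a decimal point, so it is a float; c is assigned a list literal (square brackets)

float, list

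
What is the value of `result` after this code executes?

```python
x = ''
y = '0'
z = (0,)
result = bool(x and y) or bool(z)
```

x = ''; y = '0'; z = (0,); result = True

True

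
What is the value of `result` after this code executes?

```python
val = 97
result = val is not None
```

val = 97; result = True

True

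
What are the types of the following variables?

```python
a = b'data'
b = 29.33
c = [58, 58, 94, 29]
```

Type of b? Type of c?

b is assigned a number with a decimal point, so it is a float; c is assigned a list literal (square brackets)

float, list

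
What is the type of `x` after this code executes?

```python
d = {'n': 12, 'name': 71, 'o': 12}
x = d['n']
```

Accessing dict[str, int] with str key returns int

int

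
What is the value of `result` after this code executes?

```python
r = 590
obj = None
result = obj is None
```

r = 590; obj = None; result = True

True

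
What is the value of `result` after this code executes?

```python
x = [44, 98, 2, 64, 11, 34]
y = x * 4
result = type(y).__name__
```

x is list; y is list; result = 'list'

'list'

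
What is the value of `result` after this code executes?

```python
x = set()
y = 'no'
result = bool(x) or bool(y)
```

x = set(); y = 'no'; result = True

True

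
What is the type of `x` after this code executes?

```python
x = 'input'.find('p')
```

str.find() returns int index

int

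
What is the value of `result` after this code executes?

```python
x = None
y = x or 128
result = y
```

x = None; y = 128; result = 128

128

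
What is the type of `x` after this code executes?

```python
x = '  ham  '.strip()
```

str.strip() returns str

str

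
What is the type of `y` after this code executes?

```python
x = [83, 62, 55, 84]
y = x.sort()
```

list.sort() returns None (mutates in place)

NoneType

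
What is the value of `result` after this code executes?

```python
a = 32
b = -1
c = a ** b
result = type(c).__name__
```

a is int; b is int; c is float; result = 'float'

'float'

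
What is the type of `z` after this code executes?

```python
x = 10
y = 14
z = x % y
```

int % int = int

int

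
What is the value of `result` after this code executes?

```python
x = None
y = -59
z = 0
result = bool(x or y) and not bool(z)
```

x = None; y = -59; z = 0; result = True

True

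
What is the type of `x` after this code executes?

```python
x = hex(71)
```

hex() returns str representation

str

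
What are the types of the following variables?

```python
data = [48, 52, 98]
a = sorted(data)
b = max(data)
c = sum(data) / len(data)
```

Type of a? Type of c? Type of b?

sorted() returns list; int / int = float; max of ints returns int

list, float, int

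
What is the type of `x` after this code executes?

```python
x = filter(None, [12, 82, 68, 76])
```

filter() returns a filter object

filter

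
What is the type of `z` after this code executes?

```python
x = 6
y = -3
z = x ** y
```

int ** negative = float

float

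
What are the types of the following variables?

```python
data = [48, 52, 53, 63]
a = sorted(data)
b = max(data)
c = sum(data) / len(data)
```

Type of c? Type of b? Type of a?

int / int = float; max of ints returns int; sorted() returns list

float, int, list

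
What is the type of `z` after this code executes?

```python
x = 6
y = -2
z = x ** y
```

int ** negative = float

float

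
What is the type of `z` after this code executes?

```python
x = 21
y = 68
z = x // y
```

int // int = int

int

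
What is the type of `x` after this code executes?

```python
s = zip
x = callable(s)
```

callable() returns bool

bool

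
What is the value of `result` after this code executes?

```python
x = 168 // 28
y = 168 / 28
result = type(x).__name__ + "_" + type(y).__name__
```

x is int; y is float; result = 'int_float'

'int_float'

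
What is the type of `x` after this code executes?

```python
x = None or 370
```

'or' with None returns the other truthy value

int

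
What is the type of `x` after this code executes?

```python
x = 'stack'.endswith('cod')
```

str.endswith() returns bool

bool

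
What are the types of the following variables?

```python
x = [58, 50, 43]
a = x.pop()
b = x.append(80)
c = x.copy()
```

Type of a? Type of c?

pop() returns element; copy() returns list

int, list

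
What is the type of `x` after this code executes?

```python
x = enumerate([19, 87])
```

enumerate() returns an enumerate object

enumerate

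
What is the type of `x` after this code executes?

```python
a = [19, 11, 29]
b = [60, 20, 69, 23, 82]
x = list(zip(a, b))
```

list(zip()) returns a list of tuples

list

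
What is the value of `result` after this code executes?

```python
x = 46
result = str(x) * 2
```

x = 46; result = '4646'

'4646'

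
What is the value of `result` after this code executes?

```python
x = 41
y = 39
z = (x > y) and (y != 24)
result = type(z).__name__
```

x is int; y is int; z is bool; result = 'bool'

'bool'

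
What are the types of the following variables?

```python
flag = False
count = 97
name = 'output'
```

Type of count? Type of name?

count is assigned a bare integer (no decimal point), so it is an int; name is assigned a quoted string literal, so it is a str

int, str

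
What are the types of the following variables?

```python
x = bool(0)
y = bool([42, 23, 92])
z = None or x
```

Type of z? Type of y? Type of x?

None or bool returns the bool; bool() returns bool; bool() returns bool

bool, bool, bool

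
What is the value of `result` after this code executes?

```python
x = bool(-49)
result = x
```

x = True; result = True

True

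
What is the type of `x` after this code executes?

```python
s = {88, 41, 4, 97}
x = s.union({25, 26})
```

set.union() returns a new set

set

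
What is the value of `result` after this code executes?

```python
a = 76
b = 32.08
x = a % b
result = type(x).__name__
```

a is int; b is float; x is float; result = 'float'

'float'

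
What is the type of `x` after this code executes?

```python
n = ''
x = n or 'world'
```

'or' returns first truthy value (str)

str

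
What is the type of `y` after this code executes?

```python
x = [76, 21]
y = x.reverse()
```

list.reverse() returns None

NoneType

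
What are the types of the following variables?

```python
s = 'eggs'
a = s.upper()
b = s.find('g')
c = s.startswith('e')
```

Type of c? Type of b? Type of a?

startswith() returns bool; find() returns int; upper() returns str

bool, int, str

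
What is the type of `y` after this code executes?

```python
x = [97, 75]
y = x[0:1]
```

Slicing a list returns a list

list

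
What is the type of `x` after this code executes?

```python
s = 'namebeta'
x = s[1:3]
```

Slicing a str returns str

str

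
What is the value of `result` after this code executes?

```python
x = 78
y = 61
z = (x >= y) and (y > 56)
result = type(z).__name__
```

x is int; y is int; z is bool; result = 'bool'

'bool'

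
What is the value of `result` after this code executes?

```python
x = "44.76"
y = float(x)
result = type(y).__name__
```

x is str; y is float; result = 'float'

'float'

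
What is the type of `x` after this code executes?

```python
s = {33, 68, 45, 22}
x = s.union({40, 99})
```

set.union() returns a new set

set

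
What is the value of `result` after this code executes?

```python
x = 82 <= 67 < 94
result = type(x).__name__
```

x is bool; result = 'bool'

'bool'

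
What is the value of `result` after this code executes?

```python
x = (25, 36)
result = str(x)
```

x = (25, 36); result = '(25, 36)'

'(25, 36)'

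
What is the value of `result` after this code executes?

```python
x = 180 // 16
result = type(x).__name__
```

x is int; result = 'int'

'int'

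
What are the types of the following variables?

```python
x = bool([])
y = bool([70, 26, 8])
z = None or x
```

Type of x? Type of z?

bool() returns bool; None or bool returns the bool

bool, bool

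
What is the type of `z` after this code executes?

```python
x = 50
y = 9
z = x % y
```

int % int = int

int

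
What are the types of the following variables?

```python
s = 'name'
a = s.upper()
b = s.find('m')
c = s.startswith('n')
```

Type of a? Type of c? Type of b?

upper() returns str; startswith() returns bool; find() returns int

str, bool, int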